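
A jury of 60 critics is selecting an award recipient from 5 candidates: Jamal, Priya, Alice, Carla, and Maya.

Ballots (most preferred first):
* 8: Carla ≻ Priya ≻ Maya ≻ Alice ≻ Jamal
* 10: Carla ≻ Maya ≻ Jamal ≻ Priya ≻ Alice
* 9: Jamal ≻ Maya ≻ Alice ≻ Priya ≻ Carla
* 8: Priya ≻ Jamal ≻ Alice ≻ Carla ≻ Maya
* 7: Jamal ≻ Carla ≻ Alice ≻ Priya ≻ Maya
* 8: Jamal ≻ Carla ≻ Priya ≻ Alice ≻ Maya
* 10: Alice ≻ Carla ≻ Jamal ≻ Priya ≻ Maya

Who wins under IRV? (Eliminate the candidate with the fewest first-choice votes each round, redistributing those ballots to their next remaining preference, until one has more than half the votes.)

Jamal

Round 1: Jamal 24, Priya 8, Alice 10, Carla 18, Maya 0. Maya eliminated.
Round 2: Jamal 24, Priya 8, Alice 10, Carla 18. Priya eliminated.
Round 3: Jamal 32, Alice 10, Carla 18. Jamal has a majority (≥31).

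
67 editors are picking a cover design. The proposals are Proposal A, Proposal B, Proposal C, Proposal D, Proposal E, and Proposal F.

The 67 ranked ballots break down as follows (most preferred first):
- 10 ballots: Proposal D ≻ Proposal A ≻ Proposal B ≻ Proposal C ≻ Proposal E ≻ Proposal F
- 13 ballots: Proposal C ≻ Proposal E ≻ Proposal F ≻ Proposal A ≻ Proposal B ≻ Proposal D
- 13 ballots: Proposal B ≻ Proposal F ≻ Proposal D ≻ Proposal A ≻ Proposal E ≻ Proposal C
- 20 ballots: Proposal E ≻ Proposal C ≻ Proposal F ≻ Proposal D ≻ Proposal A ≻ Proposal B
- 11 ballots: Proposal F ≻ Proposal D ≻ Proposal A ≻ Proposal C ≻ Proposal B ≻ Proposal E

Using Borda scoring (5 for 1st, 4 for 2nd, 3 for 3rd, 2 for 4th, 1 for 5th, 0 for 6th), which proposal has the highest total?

Proposal F

Proposal A: 10×4 + 13×2 + 13×2 + 20×1 + 11×3 = 145
Proposal B: 10×3 + 13×1 + 13×5 + 20×0 + 11×1 = 119
Proposal C: 10×2 + 13×5 + 13×0 + 20×4 + 11×2 = 187
Proposal D: 10×5 + 13×0 + 13×3 + 20×2 + 11×4 = 173
Proposal E: 10×1 + 13×4 + 13×1 + 20×5 + 11×0 = 175
Proposal F: 10×0 + 13×3 + 13×4 + 20×3 + 11×5 = 206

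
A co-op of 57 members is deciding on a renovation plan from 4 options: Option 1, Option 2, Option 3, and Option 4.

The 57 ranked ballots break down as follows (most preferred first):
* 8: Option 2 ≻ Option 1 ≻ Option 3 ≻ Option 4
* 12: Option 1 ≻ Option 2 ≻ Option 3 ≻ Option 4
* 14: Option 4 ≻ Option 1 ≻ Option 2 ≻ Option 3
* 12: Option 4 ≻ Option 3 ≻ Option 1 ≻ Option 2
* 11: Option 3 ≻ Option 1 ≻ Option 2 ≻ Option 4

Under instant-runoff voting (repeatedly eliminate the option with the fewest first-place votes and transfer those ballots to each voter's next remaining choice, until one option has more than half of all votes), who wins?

Option 1

Round 1: Option 1 12, Option 2 8, Option 3 11, Option 4 26. Option 2 eliminated.
Round 2: Option 1 20, Option 3 11, Option 4 26. Option 3 eliminated.
Round 3: Option 1 31, Option 4 26. Option 1 has a majority (≥29).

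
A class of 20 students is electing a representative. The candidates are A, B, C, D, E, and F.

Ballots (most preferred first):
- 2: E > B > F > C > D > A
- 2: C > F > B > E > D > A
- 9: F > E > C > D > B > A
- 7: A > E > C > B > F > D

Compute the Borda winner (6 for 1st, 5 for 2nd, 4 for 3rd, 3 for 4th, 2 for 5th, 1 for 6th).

E

A: 2×1 + 2×1 + 9×1 + 7×6 = 55
B: 2×5 + 2×4 + 9×2 + 7×3 = 57
C: 2×3 + 2×6 + 9×4 + 7×4 = 82
D: 2×2 + 2×2 + 9×3 + 7×1 = 42
E: 2×6 + 2×3 + 9×5 + 7×5 = 98
F: 2×4 + 2×5 + 9×6 + 7×2 = 86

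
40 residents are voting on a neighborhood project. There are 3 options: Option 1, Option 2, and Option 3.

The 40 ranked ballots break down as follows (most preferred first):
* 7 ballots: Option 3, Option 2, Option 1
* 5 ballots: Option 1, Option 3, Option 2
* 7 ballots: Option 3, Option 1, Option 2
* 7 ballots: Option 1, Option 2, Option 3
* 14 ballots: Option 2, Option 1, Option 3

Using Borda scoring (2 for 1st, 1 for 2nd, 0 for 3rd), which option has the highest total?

Option 1: 7×0 + 5×2 + 7×1 + 7×2 + 14×1 = 45
Option 2: 7×1 + 5×0 + 7×0 + 7×1 + 14×2 = 42
Option 3: 7×2 + 5×1 + 7×2 + 7×0 + 14×0 = 33

Option 1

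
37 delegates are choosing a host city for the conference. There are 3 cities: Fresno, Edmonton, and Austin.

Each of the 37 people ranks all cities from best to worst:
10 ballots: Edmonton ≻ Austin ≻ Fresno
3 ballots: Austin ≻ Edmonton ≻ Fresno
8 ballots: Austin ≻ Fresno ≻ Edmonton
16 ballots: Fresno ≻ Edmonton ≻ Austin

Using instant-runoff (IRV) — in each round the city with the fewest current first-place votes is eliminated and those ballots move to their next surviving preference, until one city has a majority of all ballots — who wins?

Austin

Round 1: Fresno 16, Edmonton 10, Austin 11. Edmonton eliminated.
Round 2: Fresno 16, Austin 21. Austin has a majority (≥19).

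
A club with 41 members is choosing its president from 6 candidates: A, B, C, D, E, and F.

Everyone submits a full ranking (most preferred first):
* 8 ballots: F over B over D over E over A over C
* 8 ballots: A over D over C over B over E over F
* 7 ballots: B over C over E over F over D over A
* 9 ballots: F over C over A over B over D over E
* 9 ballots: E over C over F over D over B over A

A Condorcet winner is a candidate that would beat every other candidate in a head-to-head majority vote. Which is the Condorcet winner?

C

C vs A: 25–16
C vs B: 26–15
C vs D: 25–16
C vs E: 24–17
C vs F: 24–17
C beats every other candidate.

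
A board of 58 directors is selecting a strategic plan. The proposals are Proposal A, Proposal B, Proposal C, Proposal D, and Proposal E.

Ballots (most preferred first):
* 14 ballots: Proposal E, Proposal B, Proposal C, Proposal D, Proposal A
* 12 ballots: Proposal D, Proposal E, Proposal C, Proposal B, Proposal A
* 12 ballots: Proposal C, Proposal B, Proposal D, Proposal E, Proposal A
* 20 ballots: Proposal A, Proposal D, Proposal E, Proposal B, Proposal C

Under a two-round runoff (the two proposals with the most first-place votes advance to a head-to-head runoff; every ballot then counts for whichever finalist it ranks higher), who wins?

Proposal E

Round 1 first-place votes: Proposal A 20, Proposal B 0, Proposal C 12, Proposal D 12, Proposal E 14. Proposal A and Proposal E advance.
Runoff: Proposal A is ranked above Proposal E on 20 ballots, Proposal E above Proposal A on 38.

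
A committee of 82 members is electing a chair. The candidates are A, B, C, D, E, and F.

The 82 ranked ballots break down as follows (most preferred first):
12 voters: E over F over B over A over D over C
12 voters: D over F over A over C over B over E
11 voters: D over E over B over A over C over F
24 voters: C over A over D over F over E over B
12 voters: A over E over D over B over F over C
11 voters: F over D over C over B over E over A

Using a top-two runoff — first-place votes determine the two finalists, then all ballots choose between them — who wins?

Round 1 first-place votes: A 12, B 0, C 24, D 23, E 12, F 11. C and D advance.
Runoff: C is ranked above D on 24 ballots, D above C on 58.

D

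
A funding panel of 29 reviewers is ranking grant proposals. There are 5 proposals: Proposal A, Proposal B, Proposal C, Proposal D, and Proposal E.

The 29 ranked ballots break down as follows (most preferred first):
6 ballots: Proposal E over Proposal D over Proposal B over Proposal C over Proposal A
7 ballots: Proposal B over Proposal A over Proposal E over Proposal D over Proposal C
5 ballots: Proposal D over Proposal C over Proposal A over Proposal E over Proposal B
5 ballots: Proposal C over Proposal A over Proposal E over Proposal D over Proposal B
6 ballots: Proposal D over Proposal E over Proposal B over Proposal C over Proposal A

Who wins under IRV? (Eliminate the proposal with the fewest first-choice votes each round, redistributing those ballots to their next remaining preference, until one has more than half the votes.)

Round 1: Proposal A 0, Proposal B 7, Proposal C 5, Proposal D 11, Proposal E 6. Proposal A eliminated.
Round 2: Proposal B 7, Proposal C 5, Proposal D 11, Proposal E 6. Proposal C eliminated.
Round 3: Proposal B 7, Proposal D 11, Proposal E 11. Proposal B eliminated.
Round 4: Proposal D 11, Proposal E 18. Proposal E has a majority (≥15).

Proposal E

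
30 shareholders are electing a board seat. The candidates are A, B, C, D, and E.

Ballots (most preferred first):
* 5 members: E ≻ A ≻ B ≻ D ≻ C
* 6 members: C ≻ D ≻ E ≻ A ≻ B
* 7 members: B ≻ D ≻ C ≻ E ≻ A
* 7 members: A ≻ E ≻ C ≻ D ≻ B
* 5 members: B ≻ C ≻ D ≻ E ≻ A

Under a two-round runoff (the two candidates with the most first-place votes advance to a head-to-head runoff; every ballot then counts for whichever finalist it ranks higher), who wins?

A

Round 1 first-place votes: A 7, B 12, C 6, D 0, E 5. B and A advance.
Runoff: B is ranked above A on 12 ballots, A above B on 18.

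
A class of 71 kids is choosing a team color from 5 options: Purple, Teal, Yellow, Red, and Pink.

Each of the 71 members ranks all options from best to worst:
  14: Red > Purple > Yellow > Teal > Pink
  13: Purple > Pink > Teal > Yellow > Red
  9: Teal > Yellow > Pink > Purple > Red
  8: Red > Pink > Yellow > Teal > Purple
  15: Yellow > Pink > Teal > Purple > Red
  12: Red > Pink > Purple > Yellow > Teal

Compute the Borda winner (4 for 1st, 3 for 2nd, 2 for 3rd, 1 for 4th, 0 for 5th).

Pink

Purple: 14×3 + 13×4 + 9×1 + 8×0 + 15×1 + 12×2 = 142
Teal: 14×1 + 13×2 + 9×4 + 8×1 + 15×2 + 12×0 = 114
Yellow: 14×2 + 13×1 + 9×3 + 8×2 + 15×4 + 12×1 = 156
Red: 14×4 + 13×0 + 9×0 + 8×4 + 15×0 + 12×4 = 136
Pink: 14×0 + 13×3 + 9×2 + 8×3 + 15×3 + 12×3 = 162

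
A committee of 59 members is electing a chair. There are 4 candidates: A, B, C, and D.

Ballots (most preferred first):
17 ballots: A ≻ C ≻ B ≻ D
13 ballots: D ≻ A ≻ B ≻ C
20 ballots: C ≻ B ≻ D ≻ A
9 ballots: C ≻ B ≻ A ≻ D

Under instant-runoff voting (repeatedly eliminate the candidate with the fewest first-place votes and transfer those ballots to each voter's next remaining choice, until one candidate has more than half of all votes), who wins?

Round 1: A 17, B 0, C 29, D 13. B eliminated.
Round 2: A 17, C 29, D 13. D eliminated.
Round 3: A 30, C 29. A has a majority (≥30).

A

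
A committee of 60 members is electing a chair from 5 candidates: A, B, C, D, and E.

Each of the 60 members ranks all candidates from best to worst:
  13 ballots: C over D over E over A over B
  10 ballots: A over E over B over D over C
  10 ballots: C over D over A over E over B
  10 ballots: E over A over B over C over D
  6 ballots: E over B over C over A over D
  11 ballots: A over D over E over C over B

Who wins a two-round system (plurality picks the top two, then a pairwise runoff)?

A

Round 1 first-place votes: A 21, B 0, C 23, D 0, E 16. C and A advance.
Runoff: C is ranked above A on 29 ballots, A above C on 31.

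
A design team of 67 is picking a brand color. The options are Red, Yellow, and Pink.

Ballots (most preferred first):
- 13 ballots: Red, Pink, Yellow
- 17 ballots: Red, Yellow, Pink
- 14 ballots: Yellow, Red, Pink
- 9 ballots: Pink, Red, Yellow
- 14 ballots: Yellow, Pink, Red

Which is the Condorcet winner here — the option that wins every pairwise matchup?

Red

Red vs Yellow: 39–28
Red vs Pink: 44–23
Red beats every other option.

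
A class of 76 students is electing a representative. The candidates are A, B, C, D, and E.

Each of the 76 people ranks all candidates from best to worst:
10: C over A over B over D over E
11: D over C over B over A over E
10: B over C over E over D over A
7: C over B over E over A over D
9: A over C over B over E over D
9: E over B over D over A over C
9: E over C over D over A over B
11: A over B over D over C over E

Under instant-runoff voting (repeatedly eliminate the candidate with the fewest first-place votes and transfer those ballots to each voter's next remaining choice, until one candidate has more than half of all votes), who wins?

C

Round 1: A 20, B 10, C 17, D 11, E 18. B eliminated.
Round 2: A 20, C 27, D 11, E 18. D eliminated.
Round 3: A 20, C 38, E 18. E eliminated.
Round 4: A 29, C 47. C has a majority (≥39).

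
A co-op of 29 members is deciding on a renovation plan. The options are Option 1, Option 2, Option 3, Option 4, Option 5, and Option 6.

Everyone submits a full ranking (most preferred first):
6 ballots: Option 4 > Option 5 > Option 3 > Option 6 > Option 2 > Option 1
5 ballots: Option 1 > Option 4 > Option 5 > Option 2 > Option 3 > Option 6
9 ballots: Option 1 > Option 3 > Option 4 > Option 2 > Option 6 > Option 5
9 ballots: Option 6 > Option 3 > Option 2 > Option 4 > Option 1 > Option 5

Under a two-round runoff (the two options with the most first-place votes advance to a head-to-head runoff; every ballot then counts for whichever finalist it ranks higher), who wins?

Round 1 first-place votes: Option 1 14, Option 2 0, Option 3 0, Option 4 6, Option 5 0, Option 6 9. Option 1 and Option 6 advance.
Runoff: Option 1 is ranked above Option 6 on 14 ballots, Option 6 above Option 1 on 15.

Option 6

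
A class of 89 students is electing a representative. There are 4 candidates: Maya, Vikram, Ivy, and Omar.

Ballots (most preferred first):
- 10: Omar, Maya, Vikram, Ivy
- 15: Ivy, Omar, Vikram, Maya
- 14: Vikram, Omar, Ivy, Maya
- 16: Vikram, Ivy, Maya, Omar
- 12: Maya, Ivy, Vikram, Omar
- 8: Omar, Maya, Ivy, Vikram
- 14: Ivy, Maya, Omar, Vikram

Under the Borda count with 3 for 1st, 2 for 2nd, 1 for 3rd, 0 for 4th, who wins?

Maya: 10×2 + 15×0 + 14×0 + 16×1 + 12×3 + 8×2 + 14×2 = 116
Vikram: 10×1 + 15×1 + 14×3 + 16×3 + 12×1 + 8×0 + 14×0 = 127
Ivy: 10×0 + 15×3 + 14×1 + 16×2 + 12×2 + 8×1 + 14×3 = 165
Omar: 10×3 + 15×2 + 14×2 + 16×0 + 12×0 + 8×3 + 14×1 = 126

Ivy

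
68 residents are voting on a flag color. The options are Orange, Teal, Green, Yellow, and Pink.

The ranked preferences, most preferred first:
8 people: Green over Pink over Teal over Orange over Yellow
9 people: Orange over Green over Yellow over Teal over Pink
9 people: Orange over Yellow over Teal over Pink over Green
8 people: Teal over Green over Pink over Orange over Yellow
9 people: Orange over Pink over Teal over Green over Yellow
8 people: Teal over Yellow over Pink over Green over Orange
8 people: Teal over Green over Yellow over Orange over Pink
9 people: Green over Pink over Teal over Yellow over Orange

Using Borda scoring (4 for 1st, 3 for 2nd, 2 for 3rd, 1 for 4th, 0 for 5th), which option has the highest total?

Orange: 8×1 + 9×4 + 9×4 + 8×1 + 9×4 + 8×0 + 8×1 + 9×0 = 132
Teal: 8×2 + 9×1 + 9×2 + 8×4 + 9×2 + 8×4 + 8×4 + 9×2 = 175
Green: 8×4 + 9×3 + 9×0 + 8×3 + 9×1 + 8×1 + 8×3 + 9×4 = 160
Yellow: 8×0 + 9×2 + 9×3 + 8×0 + 9×0 + 8×3 + 8×2 + 9×1 = 94
Pink: 8×3 + 9×0 + 9×1 + 8×2 + 9×3 + 8×2 + 8×0 + 9×3 = 119

Teal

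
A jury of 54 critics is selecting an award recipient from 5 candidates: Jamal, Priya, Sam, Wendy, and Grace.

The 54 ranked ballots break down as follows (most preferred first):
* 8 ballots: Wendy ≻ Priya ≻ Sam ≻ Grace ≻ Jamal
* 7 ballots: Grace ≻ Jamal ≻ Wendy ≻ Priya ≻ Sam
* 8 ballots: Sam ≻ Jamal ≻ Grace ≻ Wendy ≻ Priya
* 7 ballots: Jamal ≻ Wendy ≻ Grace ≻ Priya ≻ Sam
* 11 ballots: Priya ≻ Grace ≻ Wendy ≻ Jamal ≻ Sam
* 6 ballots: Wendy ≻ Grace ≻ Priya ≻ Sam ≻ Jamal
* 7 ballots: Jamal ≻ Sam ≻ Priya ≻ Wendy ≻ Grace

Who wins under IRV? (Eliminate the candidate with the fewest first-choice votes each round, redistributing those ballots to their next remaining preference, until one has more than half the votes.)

Round 1: Jamal 14, Priya 11, Sam 8, Wendy 14, Grace 7. Grace eliminated.
Round 2: Jamal 21, Priya 11, Sam 8, Wendy 14. Sam eliminated.
Round 3: Jamal 29, Priya 11, Wendy 14. Jamal has a majority (≥28).

Jamal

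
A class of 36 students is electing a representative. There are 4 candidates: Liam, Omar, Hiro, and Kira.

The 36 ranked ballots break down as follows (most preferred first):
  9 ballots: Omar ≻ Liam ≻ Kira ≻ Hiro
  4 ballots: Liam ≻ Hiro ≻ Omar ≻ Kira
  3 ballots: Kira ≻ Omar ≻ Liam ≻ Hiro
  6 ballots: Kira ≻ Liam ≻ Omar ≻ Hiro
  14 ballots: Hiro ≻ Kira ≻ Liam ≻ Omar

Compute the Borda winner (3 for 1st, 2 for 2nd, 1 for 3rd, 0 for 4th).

Kira

Liam: 9×2 + 4×3 + 3×1 + 6×2 + 14×1 = 59
Omar: 9×3 + 4×1 + 3×2 + 6×1 + 14×0 = 43
Hiro: 9×0 + 4×2 + 3×0 + 6×0 + 14×3 = 50
Kira: 9×1 + 4×0 + 3×3 + 6×3 + 14×2 = 64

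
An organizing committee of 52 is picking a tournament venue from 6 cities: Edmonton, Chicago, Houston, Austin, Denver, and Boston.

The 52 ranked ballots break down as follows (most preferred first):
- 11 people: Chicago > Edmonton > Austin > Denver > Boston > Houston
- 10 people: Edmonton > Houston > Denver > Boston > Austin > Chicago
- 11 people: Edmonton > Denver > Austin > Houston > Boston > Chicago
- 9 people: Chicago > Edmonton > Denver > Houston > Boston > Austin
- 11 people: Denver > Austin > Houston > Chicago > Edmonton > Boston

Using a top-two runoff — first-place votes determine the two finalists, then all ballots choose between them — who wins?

Chicago

Round 1 first-place votes: Edmonton 21, Chicago 20, Houston 0, Austin 0, Denver 11, Boston 0. Edmonton and Chicago advance.
Runoff: Edmonton is ranked above Chicago on 21 ballots, Chicago above Edmonton on 31.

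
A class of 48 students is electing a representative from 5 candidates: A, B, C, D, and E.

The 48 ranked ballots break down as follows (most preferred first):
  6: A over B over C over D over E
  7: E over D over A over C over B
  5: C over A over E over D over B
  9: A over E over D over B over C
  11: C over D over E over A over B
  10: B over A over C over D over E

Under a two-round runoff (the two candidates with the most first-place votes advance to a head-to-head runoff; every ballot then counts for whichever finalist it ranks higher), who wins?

A

Round 1 first-place votes: A 15, B 10, C 16, D 0, E 7. C and A advance.
Runoff: C is ranked above A on 16 ballots, A above C on 32.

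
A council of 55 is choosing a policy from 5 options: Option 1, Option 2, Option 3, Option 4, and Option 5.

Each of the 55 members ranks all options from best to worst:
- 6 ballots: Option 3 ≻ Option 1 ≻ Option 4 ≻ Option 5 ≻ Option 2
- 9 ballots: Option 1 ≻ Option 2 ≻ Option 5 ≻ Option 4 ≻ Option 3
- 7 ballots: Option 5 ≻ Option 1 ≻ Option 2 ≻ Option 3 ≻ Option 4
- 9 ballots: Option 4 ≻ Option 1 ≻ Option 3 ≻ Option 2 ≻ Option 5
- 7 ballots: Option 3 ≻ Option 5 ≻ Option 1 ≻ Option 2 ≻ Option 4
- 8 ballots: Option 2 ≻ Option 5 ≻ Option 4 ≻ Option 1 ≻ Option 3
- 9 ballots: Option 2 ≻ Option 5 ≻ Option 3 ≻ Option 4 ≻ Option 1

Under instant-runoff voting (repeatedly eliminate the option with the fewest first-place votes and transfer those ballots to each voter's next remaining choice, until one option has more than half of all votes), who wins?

Round 1: Option 1 9, Option 2 17, Option 3 13, Option 4 9, Option 5 7. Option 5 eliminated.
Round 2: Option 1 16, Option 2 17, Option 3 13, Option 4 9. Option 4 eliminated.
Round 3: Option 1 25, Option 2 17, Option 3 13. Option 3 eliminated.
Round 4: Option 1 38, Option 2 17. Option 1 has a majority (≥28).

Option 1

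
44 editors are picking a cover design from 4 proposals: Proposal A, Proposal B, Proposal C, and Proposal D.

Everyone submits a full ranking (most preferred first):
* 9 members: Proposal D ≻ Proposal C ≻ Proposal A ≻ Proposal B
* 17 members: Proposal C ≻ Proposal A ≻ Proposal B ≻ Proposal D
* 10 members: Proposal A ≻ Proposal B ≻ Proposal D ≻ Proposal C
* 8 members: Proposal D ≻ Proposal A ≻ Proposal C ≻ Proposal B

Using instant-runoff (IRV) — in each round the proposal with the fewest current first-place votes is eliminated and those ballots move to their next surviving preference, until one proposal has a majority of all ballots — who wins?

Round 1: Proposal A 10, Proposal B 0, Proposal C 17, Proposal D 17. Proposal B eliminated.
Round 2: Proposal A 10, Proposal C 17, Proposal D 17. Proposal A eliminated.
Round 3: Proposal C 17, Proposal D 27. Proposal D has a majority (≥23).

Proposal D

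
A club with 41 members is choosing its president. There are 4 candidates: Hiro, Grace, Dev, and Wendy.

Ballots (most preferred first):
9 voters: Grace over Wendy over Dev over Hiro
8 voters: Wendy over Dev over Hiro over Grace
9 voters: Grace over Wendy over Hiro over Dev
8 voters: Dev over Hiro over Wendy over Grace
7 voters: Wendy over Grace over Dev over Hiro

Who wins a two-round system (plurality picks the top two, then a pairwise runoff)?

Round 1 first-place votes: Hiro 0, Grace 18, Dev 8, Wendy 15. Grace and Wendy advance.
Runoff: Grace is ranked above Wendy on 18 ballots, Wendy above Grace on 23.

Wendy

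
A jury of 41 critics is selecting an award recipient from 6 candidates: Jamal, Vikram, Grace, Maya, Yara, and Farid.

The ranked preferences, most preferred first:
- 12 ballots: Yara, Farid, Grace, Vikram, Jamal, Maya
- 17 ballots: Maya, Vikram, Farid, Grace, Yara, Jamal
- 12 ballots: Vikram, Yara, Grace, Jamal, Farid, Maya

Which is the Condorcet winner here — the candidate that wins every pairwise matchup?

Vikram vs Jamal: 41–0
Vikram vs Grace: 29–12
Vikram vs Maya: 24–17
Vikram vs Yara: 29–12
Vikram vs Farid: 29–12
Vikram beats every other candidate.

Vikram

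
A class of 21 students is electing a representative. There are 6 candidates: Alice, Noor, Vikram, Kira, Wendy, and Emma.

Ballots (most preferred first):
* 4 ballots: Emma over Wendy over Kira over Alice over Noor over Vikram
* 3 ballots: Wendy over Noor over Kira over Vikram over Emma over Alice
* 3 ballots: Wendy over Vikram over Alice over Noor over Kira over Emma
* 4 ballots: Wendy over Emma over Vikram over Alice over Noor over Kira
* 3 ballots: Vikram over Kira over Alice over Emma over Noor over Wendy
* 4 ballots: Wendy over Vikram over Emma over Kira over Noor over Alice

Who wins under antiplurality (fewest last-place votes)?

Noor

Last-place votes: Alice 7, Noor 0, Vikram 4, Kira 4, Wendy 3, Emma 3.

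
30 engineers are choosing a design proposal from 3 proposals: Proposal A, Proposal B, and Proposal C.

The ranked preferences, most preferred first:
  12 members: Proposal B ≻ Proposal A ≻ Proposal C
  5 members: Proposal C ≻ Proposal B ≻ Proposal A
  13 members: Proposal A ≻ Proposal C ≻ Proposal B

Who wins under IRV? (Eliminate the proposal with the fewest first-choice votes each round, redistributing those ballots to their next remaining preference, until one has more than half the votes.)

Round 1: Proposal A 13, Proposal B 12, Proposal C 5. Proposal C eliminated.
Round 2: Proposal A 13, Proposal B 17. Proposal B has a majority (≥16).

Proposal B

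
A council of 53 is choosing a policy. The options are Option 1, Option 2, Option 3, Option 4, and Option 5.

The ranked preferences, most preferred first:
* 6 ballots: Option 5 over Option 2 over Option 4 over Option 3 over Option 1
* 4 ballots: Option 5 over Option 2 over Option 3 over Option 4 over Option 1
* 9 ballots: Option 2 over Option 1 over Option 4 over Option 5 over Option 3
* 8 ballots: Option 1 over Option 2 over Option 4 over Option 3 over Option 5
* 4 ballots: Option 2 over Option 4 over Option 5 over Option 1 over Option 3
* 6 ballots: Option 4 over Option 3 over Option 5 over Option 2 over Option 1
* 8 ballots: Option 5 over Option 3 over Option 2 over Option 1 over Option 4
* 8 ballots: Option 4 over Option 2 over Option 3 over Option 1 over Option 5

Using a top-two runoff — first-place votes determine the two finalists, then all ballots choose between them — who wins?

Option 4

Round 1 first-place votes: Option 1 8, Option 2 13, Option 3 0, Option 4 14, Option 5 18. Option 5 and Option 4 advance.
Runoff: Option 5 is ranked above Option 4 on 18 ballots, Option 4 above Option 5 on 35.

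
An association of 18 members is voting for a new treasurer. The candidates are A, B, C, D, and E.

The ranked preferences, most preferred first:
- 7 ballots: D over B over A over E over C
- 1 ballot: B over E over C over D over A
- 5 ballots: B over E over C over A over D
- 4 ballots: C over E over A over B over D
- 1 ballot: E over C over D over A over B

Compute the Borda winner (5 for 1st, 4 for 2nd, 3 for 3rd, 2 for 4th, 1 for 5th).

A: 7×3 + 1×1 + 5×2 + 4×3 + 1×2 = 46
B: 7×4 + 1×5 + 5×5 + 4×2 + 1×1 = 67
C: 7×1 + 1×3 + 5×3 + 4×5 + 1×4 = 49
D: 7×5 + 1×2 + 5×1 + 4×1 + 1×3 = 49
E: 7×2 + 1×4 + 5×4 + 4×4 + 1×5 = 59

B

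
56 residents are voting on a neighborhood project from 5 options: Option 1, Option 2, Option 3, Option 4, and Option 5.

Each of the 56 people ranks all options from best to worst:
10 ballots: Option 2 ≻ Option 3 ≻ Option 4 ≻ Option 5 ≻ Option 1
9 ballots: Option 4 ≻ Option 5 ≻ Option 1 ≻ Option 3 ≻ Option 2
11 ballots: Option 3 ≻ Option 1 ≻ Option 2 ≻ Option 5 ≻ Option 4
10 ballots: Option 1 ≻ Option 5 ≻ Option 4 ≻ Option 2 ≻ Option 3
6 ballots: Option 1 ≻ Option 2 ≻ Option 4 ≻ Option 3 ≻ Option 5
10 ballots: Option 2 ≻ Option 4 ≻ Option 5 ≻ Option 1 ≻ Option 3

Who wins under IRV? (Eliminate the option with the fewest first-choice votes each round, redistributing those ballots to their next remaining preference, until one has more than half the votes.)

Option 1

Round 1: Option 1 16, Option 2 20, Option 3 11, Option 4 9, Option 5 0. Option 5 eliminated.
Round 2: Option 1 16, Option 2 20, Option 3 11, Option 4 9. Option 4 eliminated.
Round 3: Option 1 25, Option 2 20, Option 3 11. Option 3 eliminated.
Round 4: Option 1 36, Option 2 20. Option 1 has a majority (≥29).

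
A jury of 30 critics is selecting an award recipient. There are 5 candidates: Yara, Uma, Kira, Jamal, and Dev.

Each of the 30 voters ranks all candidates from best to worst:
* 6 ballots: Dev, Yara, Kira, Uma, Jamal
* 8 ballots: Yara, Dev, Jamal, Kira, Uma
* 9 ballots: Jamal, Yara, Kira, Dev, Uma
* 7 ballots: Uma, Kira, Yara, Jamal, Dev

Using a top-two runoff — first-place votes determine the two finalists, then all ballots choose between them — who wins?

Yara

Round 1 first-place votes: Yara 8, Uma 7, Kira 0, Jamal 9, Dev 6. Jamal and Yara advance.
Runoff: Jamal is ranked above Yara on 9 ballots, Yara above Jamal on 21.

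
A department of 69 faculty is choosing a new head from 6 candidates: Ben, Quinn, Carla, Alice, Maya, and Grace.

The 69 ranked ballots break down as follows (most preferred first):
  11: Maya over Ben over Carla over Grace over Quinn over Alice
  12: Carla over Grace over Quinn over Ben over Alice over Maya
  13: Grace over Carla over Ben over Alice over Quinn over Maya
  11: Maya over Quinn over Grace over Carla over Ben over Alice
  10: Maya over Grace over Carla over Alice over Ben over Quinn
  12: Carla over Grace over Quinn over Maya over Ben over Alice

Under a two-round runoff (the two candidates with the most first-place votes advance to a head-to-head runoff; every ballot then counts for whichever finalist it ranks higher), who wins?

Round 1 first-place votes: Ben 0, Quinn 0, Carla 24, Alice 0, Maya 32, Grace 13. Maya and Carla advance.
Runoff: Maya is ranked above Carla on 32 ballots, Carla above Maya on 37.

Carla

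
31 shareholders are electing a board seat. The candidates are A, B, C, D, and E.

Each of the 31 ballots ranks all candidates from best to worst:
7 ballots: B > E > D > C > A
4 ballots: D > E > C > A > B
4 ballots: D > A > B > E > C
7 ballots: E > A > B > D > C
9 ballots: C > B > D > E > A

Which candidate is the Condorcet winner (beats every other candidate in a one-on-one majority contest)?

B

B vs A: 16–15
B vs C: 18–13
B vs D: 23–8
B vs E: 20–11
B beats every other candidate.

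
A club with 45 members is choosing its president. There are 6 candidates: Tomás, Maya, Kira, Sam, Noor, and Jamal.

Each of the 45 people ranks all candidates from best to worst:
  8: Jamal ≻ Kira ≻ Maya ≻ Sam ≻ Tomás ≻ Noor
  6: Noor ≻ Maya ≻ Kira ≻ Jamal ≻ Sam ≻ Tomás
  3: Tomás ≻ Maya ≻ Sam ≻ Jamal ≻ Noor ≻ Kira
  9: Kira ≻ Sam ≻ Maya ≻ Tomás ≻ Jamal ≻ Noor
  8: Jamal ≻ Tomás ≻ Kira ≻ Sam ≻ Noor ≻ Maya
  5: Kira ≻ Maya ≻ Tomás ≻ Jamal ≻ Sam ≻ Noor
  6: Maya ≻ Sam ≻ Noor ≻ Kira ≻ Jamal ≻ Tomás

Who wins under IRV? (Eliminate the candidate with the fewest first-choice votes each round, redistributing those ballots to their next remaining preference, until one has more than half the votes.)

Maya

Round 1: Tomás 3, Maya 6, Kira 14, Sam 0, Noor 6, Jamal 16. Sam eliminated.
Round 2: Tomás 3, Maya 6, Kira 14, Noor 6, Jamal 16. Tomás eliminated.
Round 3: Maya 9, Kira 14, Noor 6, Jamal 16. Noor eliminated.
Round 4: Maya 15, Kira 14, Jamal 16. Kira eliminated.
Round 5: Maya 29, Jamal 16. Maya has a majority (≥23).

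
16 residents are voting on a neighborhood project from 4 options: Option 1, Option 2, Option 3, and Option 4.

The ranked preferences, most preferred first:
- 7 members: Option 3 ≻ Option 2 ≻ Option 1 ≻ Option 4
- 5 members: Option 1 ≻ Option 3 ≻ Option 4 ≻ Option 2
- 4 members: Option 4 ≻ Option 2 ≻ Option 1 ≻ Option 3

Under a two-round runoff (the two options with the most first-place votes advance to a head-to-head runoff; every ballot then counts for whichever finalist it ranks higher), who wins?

Round 1 first-place votes: Option 1 5, Option 2 0, Option 3 7, Option 4 4. Option 3 and Option 1 advance.
Runoff: Option 3 is ranked above Option 1 on 7 ballots, Option 1 above Option 3 on 9.

Option 1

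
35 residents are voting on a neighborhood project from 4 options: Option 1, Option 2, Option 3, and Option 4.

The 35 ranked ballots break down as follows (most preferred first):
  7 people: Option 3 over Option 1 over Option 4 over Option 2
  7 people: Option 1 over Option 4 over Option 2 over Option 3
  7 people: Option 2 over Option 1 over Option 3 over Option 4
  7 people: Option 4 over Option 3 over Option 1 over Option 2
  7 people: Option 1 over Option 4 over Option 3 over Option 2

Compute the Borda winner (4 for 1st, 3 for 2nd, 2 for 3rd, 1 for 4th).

Option 1: 7×3 + 7×4 + 7×3 + 7×2 + 7×4 = 112
Option 2: 7×1 + 7×2 + 7×4 + 7×1 + 7×1 = 63
Option 3: 7×4 + 7×1 + 7×2 + 7×3 + 7×2 = 84
Option 4: 7×2 + 7×3 + 7×1 + 7×4 + 7×3 = 91

Option 1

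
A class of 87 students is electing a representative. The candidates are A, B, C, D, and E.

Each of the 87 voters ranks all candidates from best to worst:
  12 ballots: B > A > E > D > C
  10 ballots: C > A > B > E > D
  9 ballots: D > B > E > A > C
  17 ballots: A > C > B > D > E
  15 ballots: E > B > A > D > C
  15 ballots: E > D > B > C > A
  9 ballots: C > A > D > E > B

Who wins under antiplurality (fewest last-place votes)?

Last-place votes: A 15, B 9, C 36, D 10, E 17.

B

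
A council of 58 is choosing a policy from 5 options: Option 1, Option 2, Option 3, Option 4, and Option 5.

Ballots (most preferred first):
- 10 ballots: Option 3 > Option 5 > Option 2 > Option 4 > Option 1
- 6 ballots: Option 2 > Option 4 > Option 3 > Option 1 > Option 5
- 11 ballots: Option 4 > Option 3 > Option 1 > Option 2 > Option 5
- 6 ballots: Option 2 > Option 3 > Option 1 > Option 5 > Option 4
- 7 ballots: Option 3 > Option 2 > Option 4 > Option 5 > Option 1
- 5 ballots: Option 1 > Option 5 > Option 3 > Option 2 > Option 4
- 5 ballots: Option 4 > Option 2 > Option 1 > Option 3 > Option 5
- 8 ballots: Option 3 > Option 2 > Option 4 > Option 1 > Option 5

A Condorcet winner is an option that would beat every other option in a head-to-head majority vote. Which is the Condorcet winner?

Option 3 vs Option 1: 48–10
Option 3 vs Option 2: 41–17
Option 3 vs Option 4: 36–22
Option 3 vs Option 5: 53–5
Option 3 beats every other option.

Option 3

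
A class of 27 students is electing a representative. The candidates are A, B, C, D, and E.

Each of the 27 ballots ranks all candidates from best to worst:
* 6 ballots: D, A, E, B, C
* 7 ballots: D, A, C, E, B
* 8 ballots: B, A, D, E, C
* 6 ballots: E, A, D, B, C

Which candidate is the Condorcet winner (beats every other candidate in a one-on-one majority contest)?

A vs B: 19–8
A vs C: 27–0
A vs D: 14–13
A vs E: 21–6
A beats every other candidate.

A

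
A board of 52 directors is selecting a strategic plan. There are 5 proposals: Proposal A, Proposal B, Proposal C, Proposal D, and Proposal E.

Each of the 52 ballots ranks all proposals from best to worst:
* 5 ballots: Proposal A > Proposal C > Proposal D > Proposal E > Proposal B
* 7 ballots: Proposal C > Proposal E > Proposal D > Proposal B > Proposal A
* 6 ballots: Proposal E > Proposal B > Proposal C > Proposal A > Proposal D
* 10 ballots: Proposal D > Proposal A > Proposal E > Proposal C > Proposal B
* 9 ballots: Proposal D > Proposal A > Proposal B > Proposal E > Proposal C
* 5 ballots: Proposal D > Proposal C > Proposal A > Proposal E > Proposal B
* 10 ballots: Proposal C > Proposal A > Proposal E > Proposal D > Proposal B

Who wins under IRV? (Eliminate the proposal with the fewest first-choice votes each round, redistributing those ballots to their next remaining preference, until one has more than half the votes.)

Proposal C

Round 1: Proposal A 5, Proposal B 0, Proposal C 17, Proposal D 24, Proposal E 6. Proposal B eliminated.
Round 2: Proposal A 5, Proposal C 17, Proposal D 24, Proposal E 6. Proposal A eliminated.
Round 3: Proposal C 22, Proposal D 24, Proposal E 6. Proposal E eliminated.
Round 4: Proposal C 28, Proposal D 24. Proposal C has a majority (≥27).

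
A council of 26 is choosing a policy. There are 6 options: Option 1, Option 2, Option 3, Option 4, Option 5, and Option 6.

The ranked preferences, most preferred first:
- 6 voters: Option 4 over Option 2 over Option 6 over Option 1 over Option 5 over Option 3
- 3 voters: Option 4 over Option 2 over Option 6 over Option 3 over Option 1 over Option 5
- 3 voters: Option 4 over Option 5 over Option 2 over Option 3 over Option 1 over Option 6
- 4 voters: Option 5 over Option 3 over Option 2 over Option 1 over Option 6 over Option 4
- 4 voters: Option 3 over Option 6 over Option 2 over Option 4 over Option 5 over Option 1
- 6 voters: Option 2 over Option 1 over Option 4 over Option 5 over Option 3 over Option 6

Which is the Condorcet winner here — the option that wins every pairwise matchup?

Option 2

Option 2 vs Option 1: 26–0
Option 2 vs Option 3: 18–8
Option 2 vs Option 4: 14–12
Option 2 vs Option 5: 19–7
Option 2 vs Option 6: 22–4
Option 2 beats every other option.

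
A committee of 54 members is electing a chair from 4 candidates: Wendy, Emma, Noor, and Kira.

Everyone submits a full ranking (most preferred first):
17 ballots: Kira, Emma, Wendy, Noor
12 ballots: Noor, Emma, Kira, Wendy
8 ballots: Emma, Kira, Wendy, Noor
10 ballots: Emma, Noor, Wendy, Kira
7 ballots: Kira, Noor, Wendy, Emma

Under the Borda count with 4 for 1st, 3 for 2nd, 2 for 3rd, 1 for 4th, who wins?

Emma

Wendy: 17×2 + 12×1 + 8×2 + 10×2 + 7×2 = 96
Emma: 17×3 + 12×3 + 8×4 + 10×4 + 7×1 = 166
Noor: 17×1 + 12×4 + 8×1 + 10×3 + 7×3 = 124
Kira: 17×4 + 12×2 + 8×3 + 10×1 + 7×4 = 154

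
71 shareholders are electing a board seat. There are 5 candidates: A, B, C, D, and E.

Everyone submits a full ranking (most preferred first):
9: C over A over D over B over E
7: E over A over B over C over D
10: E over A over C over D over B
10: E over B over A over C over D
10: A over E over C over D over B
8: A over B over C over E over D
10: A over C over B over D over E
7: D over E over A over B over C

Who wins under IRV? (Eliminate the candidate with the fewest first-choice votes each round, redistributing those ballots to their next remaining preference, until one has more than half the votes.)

Round 1: A 28, B 0, C 9, D 7, E 27. B eliminated.
Round 2: A 28, C 9, D 7, E 27. D eliminated.
Round 3: A 28, C 9, E 34. C eliminated.
Round 4: A 37, E 34. A has a majority (≥36).

A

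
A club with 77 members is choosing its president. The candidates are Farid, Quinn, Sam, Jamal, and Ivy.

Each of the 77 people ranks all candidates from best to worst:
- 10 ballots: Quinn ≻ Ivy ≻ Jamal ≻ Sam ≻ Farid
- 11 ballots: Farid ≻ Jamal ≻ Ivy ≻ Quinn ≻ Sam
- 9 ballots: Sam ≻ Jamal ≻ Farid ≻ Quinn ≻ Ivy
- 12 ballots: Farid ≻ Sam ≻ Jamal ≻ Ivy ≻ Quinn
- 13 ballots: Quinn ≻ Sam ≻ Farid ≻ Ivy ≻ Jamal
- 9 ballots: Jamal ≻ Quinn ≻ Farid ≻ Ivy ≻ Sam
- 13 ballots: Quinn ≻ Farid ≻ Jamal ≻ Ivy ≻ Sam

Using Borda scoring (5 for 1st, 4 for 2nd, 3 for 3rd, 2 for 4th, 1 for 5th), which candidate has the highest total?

Farid: 10×1 + 11×5 + 9×3 + 12×5 + 13×3 + 9×3 + 13×4 = 270
Quinn: 10×5 + 11×2 + 9×2 + 12×1 + 13×5 + 9×4 + 13×5 = 268
Sam: 10×2 + 11×1 + 9×5 + 12×4 + 13×4 + 9×1 + 13×1 = 198
Jamal: 10×3 + 11×4 + 9×4 + 12×3 + 13×1 + 9×5 + 13×3 = 243
Ivy: 10×4 + 11×3 + 9×1 + 12×2 + 13×2 + 9×2 + 13×2 = 176

Farid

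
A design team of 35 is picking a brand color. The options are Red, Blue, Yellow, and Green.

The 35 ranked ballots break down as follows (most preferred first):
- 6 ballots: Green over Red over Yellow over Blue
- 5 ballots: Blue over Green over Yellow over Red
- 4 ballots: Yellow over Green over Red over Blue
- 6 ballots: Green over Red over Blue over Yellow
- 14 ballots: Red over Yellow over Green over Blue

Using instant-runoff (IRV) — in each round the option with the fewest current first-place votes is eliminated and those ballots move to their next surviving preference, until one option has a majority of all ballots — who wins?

Round 1: Red 14, Blue 5, Yellow 4, Green 12. Yellow eliminated.
Round 2: Red 14, Blue 5, Green 16. Blue eliminated.
Round 3: Red 14, Green 21. Green has a majority (≥18).

Green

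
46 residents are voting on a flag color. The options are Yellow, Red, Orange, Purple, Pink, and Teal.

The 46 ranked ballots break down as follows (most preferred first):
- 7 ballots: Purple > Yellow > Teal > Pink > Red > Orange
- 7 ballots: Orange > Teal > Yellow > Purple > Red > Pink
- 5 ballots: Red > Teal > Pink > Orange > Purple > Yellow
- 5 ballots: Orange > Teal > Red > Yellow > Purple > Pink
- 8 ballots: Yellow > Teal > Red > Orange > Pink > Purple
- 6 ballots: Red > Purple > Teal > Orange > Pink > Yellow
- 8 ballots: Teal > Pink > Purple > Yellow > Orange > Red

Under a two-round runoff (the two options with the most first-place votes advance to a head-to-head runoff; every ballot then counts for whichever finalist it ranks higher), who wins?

Red

Round 1 first-place votes: Yellow 8, Red 11, Orange 12, Purple 7, Pink 0, Teal 8. Orange and Red advance.
Runoff: Orange is ranked above Red on 20 ballots, Red above Orange on 26.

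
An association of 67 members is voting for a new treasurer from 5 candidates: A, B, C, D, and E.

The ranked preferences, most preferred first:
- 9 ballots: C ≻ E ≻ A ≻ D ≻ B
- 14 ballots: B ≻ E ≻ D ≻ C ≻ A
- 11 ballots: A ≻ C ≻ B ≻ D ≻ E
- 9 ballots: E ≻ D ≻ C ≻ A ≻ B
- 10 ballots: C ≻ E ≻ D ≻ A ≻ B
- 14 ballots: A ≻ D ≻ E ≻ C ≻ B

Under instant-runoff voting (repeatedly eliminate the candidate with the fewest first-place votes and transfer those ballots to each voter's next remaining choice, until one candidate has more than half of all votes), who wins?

Round 1: A 25, B 14, C 19, D 0, E 9. D eliminated.
Round 2: A 25, B 14, C 19, E 9. E eliminated.
Round 3: A 25, B 14, C 28. B eliminated.
Round 4: A 25, C 42. C has a majority (≥34).

C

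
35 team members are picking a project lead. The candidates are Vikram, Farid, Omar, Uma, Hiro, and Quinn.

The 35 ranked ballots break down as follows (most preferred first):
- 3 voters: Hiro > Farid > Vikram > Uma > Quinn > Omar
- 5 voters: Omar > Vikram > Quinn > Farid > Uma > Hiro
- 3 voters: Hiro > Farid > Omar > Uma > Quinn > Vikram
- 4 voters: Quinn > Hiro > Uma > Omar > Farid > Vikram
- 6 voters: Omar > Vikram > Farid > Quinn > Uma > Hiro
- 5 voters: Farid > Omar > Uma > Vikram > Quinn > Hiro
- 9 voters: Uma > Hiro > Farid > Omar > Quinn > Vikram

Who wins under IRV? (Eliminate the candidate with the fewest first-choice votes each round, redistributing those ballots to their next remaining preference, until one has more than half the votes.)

Hiro

Round 1: Vikram 0, Farid 5, Omar 11, Uma 9, Hiro 6, Quinn 4. Vikram eliminated.
Round 2: Farid 5, Omar 11, Uma 9, Hiro 6, Quinn 4. Quinn eliminated.
Round 3: Farid 5, Omar 11, Uma 9, Hiro 10. Farid eliminated.
Round 4: Omar 16, Uma 9, Hiro 10. Uma eliminated.
Round 5: Omar 16, Hiro 19. Hiro has a majority (≥18).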